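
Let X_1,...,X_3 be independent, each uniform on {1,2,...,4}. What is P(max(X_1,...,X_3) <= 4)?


P(max <= 4) = P(all X_i <= 4) = (P(X_1 <= 4))^3
= (4/4)^3 = 1^3 = 1

1


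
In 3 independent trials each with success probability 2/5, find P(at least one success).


P(at least one) = 1 - P(none)
P(none) = (1 - 2/5)^3 = (3/5)^3 = 27/125
P(at least one) = 1 - 27/125 = 98/125

98/125


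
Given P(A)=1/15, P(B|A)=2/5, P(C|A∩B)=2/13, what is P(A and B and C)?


P(A∩B∩C) = P(A) * P(B|A) * P(C|A∩B)
= 1/15 * 2/5 * 2/13
= 2/75 * 2/13 = 4/975

4/975


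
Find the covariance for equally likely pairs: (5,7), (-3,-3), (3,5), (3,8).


E[X]=2, E[Y]=17/4, E[XY]=83/4
Cov(X,Y) = E[XY] - E[X]E[Y] = 83/4 - 2*17/4 = 49/4

49/4


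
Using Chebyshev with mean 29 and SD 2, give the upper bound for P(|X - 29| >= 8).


k = 8/2 = 4
Chebyshev: P(|X-mu| >= k*sigma) <= 1/k^2 = 1/4^2 = 1/16

1/16


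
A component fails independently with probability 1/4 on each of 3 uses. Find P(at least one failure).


P(at least one) = 1 - P(none)
P(none) = (1 - 1/4)^3 = (3/4)^3 = 27/64
P(at least one) = 1 - 27/64 = 37/64

37/64


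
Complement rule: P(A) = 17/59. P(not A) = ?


P(A') = 1 - P(A) = 1 - 17/59 = 42/59

42/59


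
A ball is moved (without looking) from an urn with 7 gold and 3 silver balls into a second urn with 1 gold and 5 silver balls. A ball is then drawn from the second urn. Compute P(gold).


P(transfer gold) = 7/10; P(transfer silver) = 3/10
If gold transferred: Urn II has 2 gold of 7, so P(gold|gold moved) = 2/7
If silver transferred: Urn II has 1 gold of 7, so P(gold|silver moved) = 1/7
By total probability: P(gold) = 7/10*2/7 + 3/10*1/7 = 17/70

17/70


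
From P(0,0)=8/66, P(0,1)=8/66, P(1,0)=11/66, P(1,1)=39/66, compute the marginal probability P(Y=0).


P(Y=0) = P(0,0)+P(1,0) = 8/66 + 11/66 = 19/66

19/66


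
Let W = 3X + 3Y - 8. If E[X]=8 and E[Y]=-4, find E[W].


E[3X + 3Y - 8] = 3*E[X] + 3*E[Y] - 8
= (3)*(8) + (3)*(-4) + (-8)
= 24 - 12 - 8 = 4

4


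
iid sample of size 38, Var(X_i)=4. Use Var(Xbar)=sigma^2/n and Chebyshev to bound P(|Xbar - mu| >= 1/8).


Var(Xbar) = Var(X)/n = 4/38
Chebyshev: P(|Xbar-mu| >= 1/8) <= Var(Xbar)/(1/8)^2 = (2/19)/(1/64) = 128/19
Bound exceeds 1, so trivial bound: 1

1


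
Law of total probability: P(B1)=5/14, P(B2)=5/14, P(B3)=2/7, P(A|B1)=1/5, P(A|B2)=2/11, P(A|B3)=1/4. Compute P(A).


P(A) = P(A|B1)P(B1) + P(A|B2)P(B2) + P(A|B3)P(B3)
= 1/5*5/14 + 2/11*5/14 + 1/4*2/7
= 1/14 + 5/77 + 1/14 = 16/77

16/77


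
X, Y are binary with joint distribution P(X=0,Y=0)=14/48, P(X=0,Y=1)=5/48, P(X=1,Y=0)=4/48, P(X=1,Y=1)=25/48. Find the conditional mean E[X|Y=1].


P(Y=1) = 30/48
E[X|Y=1] = (0*5 + 1*25)/30 = 25/30 = 5/6

5/6


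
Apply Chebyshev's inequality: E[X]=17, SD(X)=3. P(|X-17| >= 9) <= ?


k = 9/3 = 3
Chebyshev: P(|X-mu| >= k*sigma) <= 1/k^2 = 1/3^2 = 1/9

1/9


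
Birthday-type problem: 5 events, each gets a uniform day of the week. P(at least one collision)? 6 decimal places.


P(all different) = prod((7-i)/7 for i=0..4) = 0.149938
P(at least one match) = 1 - 0.149938 = 0.850062

0.850062


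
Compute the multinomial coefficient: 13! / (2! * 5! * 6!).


13! = 6227020800
Denominator: 2!=2 * 5!=120 * 6!=720
Coefficient = 6227020800 / 172800 = 36036

36036


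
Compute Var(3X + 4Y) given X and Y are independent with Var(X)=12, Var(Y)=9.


Independence => Cov(X,Y)=0
Var(3X + 4Y) = 3^2*Var(X) + 4^2*Var(Y)
= 9*12 + 16*9 = 252

252


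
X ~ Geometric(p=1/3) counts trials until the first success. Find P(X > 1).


P(X > 1) = P(first 1 trials all fail) = (1-p)^1 = (2/3)^1 = 2/3

2/3


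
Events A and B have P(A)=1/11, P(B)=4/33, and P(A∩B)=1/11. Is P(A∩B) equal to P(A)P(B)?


P(A)*P(B) = 1/11*4/33 = 4/363
P(A∩B) = 1/11 != 4/363, so not independent

No, A and B are not independent


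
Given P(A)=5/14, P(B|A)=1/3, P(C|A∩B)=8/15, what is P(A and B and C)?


P(A∩B∩C) = P(A) * P(B|A) * P(C|A∩B)
= 5/14 * 1/3 * 8/15
= 5/42 * 8/15 = 4/63

4/63


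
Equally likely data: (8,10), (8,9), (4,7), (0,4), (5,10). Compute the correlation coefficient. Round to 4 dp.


Cov(X,Y) = 6.0000, Var(X) = 8.8000, Var(Y) = 5.2000
rho = Cov/(sqrt(VarX)*sqrt(VarY)) = 0.8870

0.8870


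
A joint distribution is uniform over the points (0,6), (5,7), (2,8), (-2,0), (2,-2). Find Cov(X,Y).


E[X]=7/5, E[Y]=19/5, E[XY]=47/5
Cov(X,Y) = E[XY] - E[X]E[Y] = 47/5 - 7/5*19/5 = 102/25

102/25


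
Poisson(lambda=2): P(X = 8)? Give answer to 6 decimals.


P(X=8) = e^(-2) * 2^8 / 8!
≈ 0.1353352832 * 256 / 40320
≈ 0.000859

0.000859


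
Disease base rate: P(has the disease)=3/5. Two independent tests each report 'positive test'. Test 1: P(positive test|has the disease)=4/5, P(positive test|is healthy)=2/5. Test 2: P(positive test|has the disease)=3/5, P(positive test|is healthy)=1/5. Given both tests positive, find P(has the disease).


After test 1: P(+) = 4/5*3/5 + 2/5*2/5 = 16/25
P(B|+) = (12/25)/(16/25) = 3/4
After test 2 (use post1 as new prior): P(+) = 3/5*3/4 + 1/5*1/4 = 1/2
P(B|+,+) = (9/20)/(1/2) = 9/10

9/10


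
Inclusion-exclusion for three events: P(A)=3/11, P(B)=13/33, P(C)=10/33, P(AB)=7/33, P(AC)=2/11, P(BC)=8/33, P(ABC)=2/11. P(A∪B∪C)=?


P(A∪B∪C) = P(A)+P(B)+P(C) - P(AB)-P(AC)-P(BC) + P(ABC)
= 3/11+13/33+10/33 - 7/33-2/11-8/33 + 2/11
= 17/33

17/33


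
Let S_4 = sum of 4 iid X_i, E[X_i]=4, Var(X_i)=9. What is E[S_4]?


E[S_n] = n*E[X_1] = 4*4 = 16

16


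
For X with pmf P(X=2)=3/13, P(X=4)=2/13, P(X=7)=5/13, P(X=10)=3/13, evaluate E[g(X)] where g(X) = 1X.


E[1X] = sum(g(x)*P(x))
= 2*3/13 + 4*2/13 + 7*5/13 + 10*3/13
= 79/13

79/13


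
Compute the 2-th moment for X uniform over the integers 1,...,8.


E[X^2] = (1/8) * sum(x^2 for x=1..8)
= 204/8 = 51/2

51/2


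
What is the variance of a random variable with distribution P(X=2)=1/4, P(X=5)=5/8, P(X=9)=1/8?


E[X] = 19/4, E[X^2] = 107/4
Var(X) = E[X^2] - (E[X])^2 = 107/4 - (19/4)^2 = 67/16

67/16


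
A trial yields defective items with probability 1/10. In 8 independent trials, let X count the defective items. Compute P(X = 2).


P(X=2) = C(8,2) * p^2 * (1-p)^6
= 28 * 1/100 * 531441/1000000
= 3720087/25000000

3720087/25000000


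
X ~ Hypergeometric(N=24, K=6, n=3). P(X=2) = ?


P(X=2) = C(6,2)*C(18,1) / C(24,3)
= 15*18 / 2024
= 270/2024 = 135/1012

135/1012


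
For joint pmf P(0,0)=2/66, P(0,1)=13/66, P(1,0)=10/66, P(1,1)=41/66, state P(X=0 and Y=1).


Read from table: P(X=0, Y=1) = 13/66

13/66


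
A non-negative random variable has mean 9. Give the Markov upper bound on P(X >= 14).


Markov: P(X >= a) <= E[X]/a
P(X >= 14) <= 9/14

9/14


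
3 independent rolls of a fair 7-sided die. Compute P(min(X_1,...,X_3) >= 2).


P(min >= 2) = P(all X_i >= 2) = (P(X_1 >= 2))^3
= (6/7)^3 = 216/343

216/343


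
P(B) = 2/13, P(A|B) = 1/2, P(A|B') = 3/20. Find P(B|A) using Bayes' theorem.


P(A) = P(A|B)P(B) + P(A|B')P(B') = 1/2*2/13 + 3/20*11/13 = 53/260
P(B|A) = P(A|B)P(B)/P(A) = (1/13)/(53/260) = 20/53

20/53


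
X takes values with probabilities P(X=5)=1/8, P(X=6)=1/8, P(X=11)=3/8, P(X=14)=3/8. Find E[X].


E[X] = sum(x * P(x))
= 5*1/8 + 6*1/8 + 11*3/8 + 14*3/8
= 43/4

43/4


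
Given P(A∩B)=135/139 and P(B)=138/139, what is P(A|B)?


P(A|B) = P(A∩B)/P(B) = (135/139)/(138/139) = 135/138 = 45/46

45/46


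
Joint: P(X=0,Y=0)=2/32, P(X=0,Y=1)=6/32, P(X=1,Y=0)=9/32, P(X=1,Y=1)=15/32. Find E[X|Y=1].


P(Y=1) = 21/32
E[X|Y=1] = (0*6 + 1*15)/21 = 15/21 = 5/7

5/7


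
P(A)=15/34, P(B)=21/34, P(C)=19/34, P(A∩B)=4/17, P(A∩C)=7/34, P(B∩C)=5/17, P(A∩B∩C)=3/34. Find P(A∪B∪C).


P(A∪B∪C) = P(A)+P(B)+P(C) - P(AB)-P(AC)-P(BC) + P(ABC)
= 15/34+21/34+19/34 - 4/17-7/34-5/17 + 3/34
= 33/34

33/34


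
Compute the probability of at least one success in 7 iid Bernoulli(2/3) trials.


P(at least one) = 1 - P(none)
P(none) = (1 - 2/3)^7 = (1/3)^7 = 1/2187
P(at least one) = 1 - 1/2187 = 2186/2187

2186/2187


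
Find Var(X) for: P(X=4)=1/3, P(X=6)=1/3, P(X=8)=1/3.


E[X] = 6, E[X^2] = 116/3
Var(X) = E[X^2] - (E[X])^2 = 116/3 - (6)^2 = 8/3

8/3


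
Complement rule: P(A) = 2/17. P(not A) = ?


P(A') = 1 - P(A) = 1 - 2/17 = 15/17

15/17


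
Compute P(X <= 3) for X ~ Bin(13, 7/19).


P(X<=3) = P(X=0) + P(X=1) + P(X=2) + P(X=3)
= 106993205379072/42052983462257059 + 811365140791296/42052983462257059 + 2839777992769536/42052983462257059 + 6073969595645952/42052983462257059
= 9832105934585856/42052983462257059

9832105934585856/42052983462257059


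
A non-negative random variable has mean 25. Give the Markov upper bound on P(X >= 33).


Markov: P(X >= a) <= E[X]/a
P(X >= 33) <= 25/33

25/33


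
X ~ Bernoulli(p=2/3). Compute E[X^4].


For Bernoulli: X in {0,1}
E[X^4] = 0^4*(1-2/3) + 1^4*2/3 = 2/3

2/3


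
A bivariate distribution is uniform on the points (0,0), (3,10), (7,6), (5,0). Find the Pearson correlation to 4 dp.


Cov(X,Y) = 3.0000, Var(X) = 6.6875, Var(Y) = 18.0000
rho = Cov/(sqrt(VarX)*sqrt(VarY)) = 0.2734

0.2734


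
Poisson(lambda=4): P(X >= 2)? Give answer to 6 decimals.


P(X>=2) = 1 - P(X<=1) = 1 - (e^(-4)*4^0/0! + e^(-4)*4^1/1!)
≈ 1 - (0.0183156389 + 0.0732625556)
= 1 - 0.0915781945 = 0.9084218055
≈ 0.908422

0.908422


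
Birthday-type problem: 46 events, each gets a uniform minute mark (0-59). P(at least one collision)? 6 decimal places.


P(all different) = prod((60-i)/60 for i=0..45) = 0.000000
P(at least one match) = 1 - 0.000000 = 1.000000

1.000000


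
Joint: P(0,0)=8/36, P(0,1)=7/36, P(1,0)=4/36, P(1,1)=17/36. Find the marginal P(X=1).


P(X=1) = P(1,0)+P(1,1) = 4/36 + 17/36 = 21/36 = 7/12

7/12


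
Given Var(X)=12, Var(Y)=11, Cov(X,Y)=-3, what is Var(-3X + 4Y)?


Var(-3X + 4Y) = (-3)^2*Var(X) + 4^2*Var(Y) + 2*(-3)*4*Cov(X,Y)
= 9*12 + 16*11 - 24*(-3)
= 108 + 176 + 72 = 356

356


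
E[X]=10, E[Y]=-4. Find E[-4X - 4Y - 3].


E[-4X - 4Y - 3] = -4*E[X] - 4*E[Y] - 3
= (-4)*(10) + (-4)*(-4) + (-3)
= -40 + 16 - 3 = -27

-27


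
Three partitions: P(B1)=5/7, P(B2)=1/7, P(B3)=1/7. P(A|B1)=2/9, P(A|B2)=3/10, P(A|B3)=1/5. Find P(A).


P(A) = P(A|B1)P(B1) + P(A|B2)P(B2) + P(A|B3)P(B3)
= 2/9*5/7 + 3/10*1/7 + 1/5*1/7
= 10/63 + 3/70 + 1/35 = 29/126

29/126


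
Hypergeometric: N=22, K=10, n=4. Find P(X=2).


P(X=2) = C(10,2)*C(12,2) / C(22,4)
= 45*66 / 7315
= 2970/7315 = 54/133

54/133


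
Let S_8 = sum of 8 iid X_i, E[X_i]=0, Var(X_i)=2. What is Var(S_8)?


By independence, Var(S_n) = n*Var(X_1) = 8*2 = 16

16


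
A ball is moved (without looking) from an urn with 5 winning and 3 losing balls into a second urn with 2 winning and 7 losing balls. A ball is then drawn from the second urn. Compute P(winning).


P(transfer winning) = 5/8; P(transfer losing) = 3/8
If winning transferred: Urn II has 3 winning of 10, so P(winning|winning moved) = 3/10
If losing transferred: Urn II has 2 winning of 10, so P(winning|losing moved) = 1/5
By total probability: P(winning) = 5/8*3/10 + 3/8*1/5 = 21/80

21/80


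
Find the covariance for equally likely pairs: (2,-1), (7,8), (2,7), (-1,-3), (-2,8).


E[X]=8/5, E[Y]=19/5, E[XY]=11
Cov(X,Y) = E[XY] - E[X]E[Y] = 11 - 8/5*19/5 = 123/25

123/25


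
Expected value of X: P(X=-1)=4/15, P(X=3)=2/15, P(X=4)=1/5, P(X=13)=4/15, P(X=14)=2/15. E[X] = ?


E[X] = sum(x * P(x))
= -1*4/15 + 3*2/15 + 4*1/5 + 13*4/15 + 14*2/15
= 94/15

94/15


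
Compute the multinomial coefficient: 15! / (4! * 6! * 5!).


15! = 1307674368000
Denominator: 4!=24 * 6!=720 * 5!=120
Coefficient = 1307674368000 / 2073600 = 630630

630630


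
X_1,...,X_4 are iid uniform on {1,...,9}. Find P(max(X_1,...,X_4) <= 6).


P(max <= 6) = P(all X_i <= 6) = (P(X_1 <= 6))^4
= (6/9)^4 = (2/3)^4 = 16/81

16/81


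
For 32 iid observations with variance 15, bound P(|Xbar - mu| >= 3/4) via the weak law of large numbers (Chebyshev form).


Var(Xbar) = Var(X)/n = 15/32
Chebyshev: P(|Xbar-mu| >= 3/4) <= Var(Xbar)/(3/4)^2 = (15/32)/(9/16) = 5/6

5/6


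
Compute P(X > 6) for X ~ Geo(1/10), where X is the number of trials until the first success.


P(X > 6) = P(first 6 trials all fail) = (1-p)^6 = (9/10)^6 = 531441/1000000

531441/1000000


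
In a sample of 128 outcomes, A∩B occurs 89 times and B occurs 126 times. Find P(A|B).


P(A|B) = P(A∩B)/P(B) = (89/128)/(126/128) = 89/126

89/126


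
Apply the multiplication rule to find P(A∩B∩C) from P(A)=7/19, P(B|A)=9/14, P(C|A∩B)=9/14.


P(A∩B∩C) = P(A) * P(B|A) * P(C|A∩B)
= 7/19 * 9/14 * 9/14
= 9/38 * 9/14 = 81/532

81/532


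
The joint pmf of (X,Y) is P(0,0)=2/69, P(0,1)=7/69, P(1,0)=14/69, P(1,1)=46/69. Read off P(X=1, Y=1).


Read from table: P(X=1, Y=1) = 46/69 = 2/3

2/3


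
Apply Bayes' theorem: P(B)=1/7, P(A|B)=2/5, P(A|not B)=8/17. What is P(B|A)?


P(A) = P(A|B)P(B) + P(A|B')P(B') = 2/5*1/7 + 8/17*6/7 = 274/595
P(B|A) = P(A|B)P(B)/P(A) = (2/35)/(274/595) = 17/137

17/137


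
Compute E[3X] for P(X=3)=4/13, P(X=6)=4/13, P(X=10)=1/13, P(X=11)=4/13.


E[3X] = sum(g(x)*P(x))
= 9*4/13 + 18*4/13 + 30*1/13 + 33*4/13
= 270/13

270/13


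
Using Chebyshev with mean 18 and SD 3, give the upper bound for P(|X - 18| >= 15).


k = 15/3 = 5
Chebyshev: P(|X-mu| >= k*sigma) <= 1/k^2 = 1/5^2 = 1/25

1/25


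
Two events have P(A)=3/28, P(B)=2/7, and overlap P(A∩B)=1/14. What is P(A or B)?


P(A∪B) = P(A) + P(B) - P(A∩B)
= 3/28 + 2/7 - 1/14 = 9/28

9/28


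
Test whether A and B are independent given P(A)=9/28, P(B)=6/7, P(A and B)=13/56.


P(A)*P(B) = 9/28*6/7 = 27/98
P(A∩B) = 13/56 != 27/98, so not independent

No, A and B are not independent


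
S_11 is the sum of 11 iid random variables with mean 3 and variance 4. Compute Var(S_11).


By independence, Var(S_n) = n*Var(X_1) = 11*4 = 44

44


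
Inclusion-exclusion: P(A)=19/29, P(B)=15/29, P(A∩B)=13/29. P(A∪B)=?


P(A∪B) = P(A) + P(B) - P(A∩B)
= 19/29 + 15/29 - 13/29 = 21/29

21/29


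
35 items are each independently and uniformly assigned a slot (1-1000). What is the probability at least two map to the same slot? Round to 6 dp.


P(all different) = prod((1000-i)/1000 for i=0..34) = 0.547735
P(at least one match) = 1 - 0.547735 = 0.452265

0.452265


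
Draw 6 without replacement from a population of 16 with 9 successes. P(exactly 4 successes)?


P(X=4) = C(9,4)*C(7,2) / C(16,6)
= 126*21 / 8008
= 2646/8008 = 189/572

189/572


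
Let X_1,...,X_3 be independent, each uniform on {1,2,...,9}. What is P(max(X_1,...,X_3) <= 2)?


P(max <= 2) = P(all X_i <= 2) = (P(X_1 <= 2))^3
= (2/9)^3 = 8/729

8/729


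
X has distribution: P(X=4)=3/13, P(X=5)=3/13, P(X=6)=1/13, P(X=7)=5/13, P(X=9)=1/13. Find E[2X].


E[2X] = sum(g(x)*P(x))
= 8*3/13 + 10*3/13 + 12*1/13 + 14*5/13 + 18*1/13
= 154/13

154/13


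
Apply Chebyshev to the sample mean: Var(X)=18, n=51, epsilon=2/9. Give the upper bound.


Var(Xbar) = Var(X)/n = 18/51
Chebyshev: P(|Xbar-mu| >= 2/9) <= Var(Xbar)/(2/9)^2 = (6/17)/(4/81) = 243/34
Bound exceeds 1, so trivial bound: 1

1


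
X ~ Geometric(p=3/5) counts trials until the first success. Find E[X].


For geometric (trials until first success), E[X] = 1/p = 1/(3/5) = 5/3

5/3


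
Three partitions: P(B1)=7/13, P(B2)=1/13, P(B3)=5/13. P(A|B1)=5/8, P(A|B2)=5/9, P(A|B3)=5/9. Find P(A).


P(A) = P(A|B1)P(B1) + P(A|B2)P(B2) + P(A|B3)P(B3)
= 5/8*7/13 + 5/9*1/13 + 5/9*5/13
= 35/104 + 5/117 + 25/117 = 185/312

185/312


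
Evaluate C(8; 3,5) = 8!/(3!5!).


8! = 40320
Denominator: 3!=6 * 5!=120
Coefficient = 40320 / 720 = 56

56


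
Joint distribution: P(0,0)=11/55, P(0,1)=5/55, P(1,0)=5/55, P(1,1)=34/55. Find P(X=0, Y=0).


Read from table: P(X=0, Y=0) = 11/55 = 1/5

1/5


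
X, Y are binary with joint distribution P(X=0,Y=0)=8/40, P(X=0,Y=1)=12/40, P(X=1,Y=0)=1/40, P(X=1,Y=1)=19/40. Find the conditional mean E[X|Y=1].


P(Y=1) = 31/40
E[X|Y=1] = (0*12 + 1*19)/31 = 19/31

19/31


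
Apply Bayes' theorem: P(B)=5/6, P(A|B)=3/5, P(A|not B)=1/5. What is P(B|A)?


P(A) = P(A|B)P(B) + P(A|B')P(B') = 3/5*5/6 + 1/5*1/6 = 8/15
P(B|A) = P(A|B)P(B)/P(A) = (1/2)/(8/15) = 15/16

15/16


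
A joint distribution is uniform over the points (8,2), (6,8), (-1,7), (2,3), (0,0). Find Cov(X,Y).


E[X]=3, E[Y]=4, E[XY]=63/5
Cov(X,Y) = E[XY] - E[X]E[Y] = 63/5 - 3*4 = 3/5

3/5


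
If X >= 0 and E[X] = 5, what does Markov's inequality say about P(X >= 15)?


Markov: P(X >= a) <= E[X]/a
P(X >= 15) <= 5/15 = 1/3

1/3


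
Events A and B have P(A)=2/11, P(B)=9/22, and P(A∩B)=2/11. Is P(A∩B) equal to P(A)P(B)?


P(A)*P(B) = 2/11*9/22 = 9/121
P(A∩B) = 2/11 != 9/121, so not independent

No, A and B are not independent


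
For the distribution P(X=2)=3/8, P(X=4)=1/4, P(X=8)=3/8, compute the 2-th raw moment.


E[X^2] = sum(x^2 * P(x))
= 4*3/8 + 16*1/4 + 64*3/8
= 59/2

59/2


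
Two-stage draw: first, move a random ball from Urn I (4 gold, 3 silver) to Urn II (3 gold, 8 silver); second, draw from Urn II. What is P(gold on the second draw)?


P(transfer gold) = 4/7; P(transfer silver) = 3/7
If gold transferred: Urn II has 4 gold of 12, so P(gold|gold moved) = 1/3
If silver transferred: Urn II has 3 gold of 12, so P(gold|silver moved) = 1/4
By total probability: P(gold) = 4/7*1/3 + 3/7*1/4 = 25/84

25/84


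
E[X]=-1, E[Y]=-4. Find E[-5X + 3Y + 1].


E[-5X + 3Y + 1] = -5*E[X] + 3*E[Y] + 1
= (-5)*(-1) + (3)*(-4) + (1)
= 5 - 12 + 1 = -6

-6


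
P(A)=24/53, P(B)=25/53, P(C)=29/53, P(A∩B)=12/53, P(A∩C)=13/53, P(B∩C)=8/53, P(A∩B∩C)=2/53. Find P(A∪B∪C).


P(A∪B∪C) = P(A)+P(B)+P(C) - P(AB)-P(AC)-P(BC) + P(ABC)
= 24/53+25/53+29/53 - 12/53-13/53-8/53 + 2/53
= 47/53

47/53


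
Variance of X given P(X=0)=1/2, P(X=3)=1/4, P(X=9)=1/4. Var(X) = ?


E[X] = 3, E[X^2] = 45/2
Var(X) = E[X^2] - (E[X])^2 = 45/2 - (3)^2 = 27/2

27/2


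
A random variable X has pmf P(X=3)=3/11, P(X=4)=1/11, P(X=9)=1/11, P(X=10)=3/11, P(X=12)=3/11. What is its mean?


E[X] = sum(x * P(x))
= 3*3/11 + 4*1/11 + 9*1/11 + 10*3/11 + 12*3/11
= 8

8


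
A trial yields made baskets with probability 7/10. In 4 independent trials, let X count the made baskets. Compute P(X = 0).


P(X=0) = C(4,0) * p^0 * (1-p)^4
= 1 * 1 * 81/10000
= 81/10000

81/10000


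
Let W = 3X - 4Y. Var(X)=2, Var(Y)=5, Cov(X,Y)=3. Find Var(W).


Var(3X - 4Y) = 3^2*Var(X) + (-4)^2*Var(Y) + 2*3*(-4)*Cov(X,Y)
= 9*2 + 16*5 - 24*3
= 18 + 80 - 72 = 26

26


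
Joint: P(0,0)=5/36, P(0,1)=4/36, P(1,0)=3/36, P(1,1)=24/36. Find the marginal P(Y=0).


P(Y=0) = P(0,0)+P(1,0) = 5/36 + 3/36 = 8/36 = 2/9

2/9


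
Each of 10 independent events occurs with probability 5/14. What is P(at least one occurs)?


P(at least one) = 1 - P(none)
P(none) = (1 - 5/14)^10 = (9/14)^10 = 3486784401/289254654976
P(at least one) = 1 - 3486784401/289254654976 = 285767870575/289254654976

285767870575/289254654976


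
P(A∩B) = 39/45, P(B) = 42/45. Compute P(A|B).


P(A|B) = P(A∩B)/P(B) = (39/45)/(42/45) = 39/42 = 13/14

13/14


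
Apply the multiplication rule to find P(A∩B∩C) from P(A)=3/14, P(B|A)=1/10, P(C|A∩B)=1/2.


P(A∩B∩C) = P(A) * P(B|A) * P(C|A∩B)
= 3/14 * 1/10 * 1/2
= 3/140 * 1/2 = 3/280

3/280


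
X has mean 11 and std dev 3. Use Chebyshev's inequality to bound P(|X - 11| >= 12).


k = 12/3 = 4
Chebyshev: P(|X-mu| >= k*sigma) <= 1/k^2 = 1/4^2 = 1/16

1/16


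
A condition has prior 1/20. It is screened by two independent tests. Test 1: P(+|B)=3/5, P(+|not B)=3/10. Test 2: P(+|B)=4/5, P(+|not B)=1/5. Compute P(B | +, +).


After test 1: P(+) = 3/5*1/20 + 3/10*19/20 = 63/200
P(B|+) = (3/100)/(63/200) = 2/21
After test 2 (use post1 as new prior): P(+) = 4/5*2/21 + 1/5*19/21 = 9/35
P(B|+,+) = (8/105)/(9/35) = 8/27

8/27


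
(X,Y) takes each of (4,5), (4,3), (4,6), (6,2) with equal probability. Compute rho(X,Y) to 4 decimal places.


Cov(X,Y) = -1.0000, Var(X) = 0.7500, Var(Y) = 2.5000
rho = Cov/(sqrt(VarX)*sqrt(VarY)) = -0.7303

-0.7303


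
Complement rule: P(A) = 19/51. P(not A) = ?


P(A') = 1 - P(A) = 1 - 19/51 = 32/51

32/51


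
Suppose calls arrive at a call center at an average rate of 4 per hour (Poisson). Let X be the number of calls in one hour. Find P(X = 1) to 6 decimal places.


P(X=1) = e^(-4) * 4^1 / 1!
≈ 0.01831563889 * 4 / 1
≈ 0.073263

0.073263


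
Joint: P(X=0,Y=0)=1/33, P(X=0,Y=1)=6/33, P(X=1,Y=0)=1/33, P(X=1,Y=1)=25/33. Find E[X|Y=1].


P(Y=1) = 31/33
E[X|Y=1] = (0*6 + 1*25)/31 = 25/31

25/31


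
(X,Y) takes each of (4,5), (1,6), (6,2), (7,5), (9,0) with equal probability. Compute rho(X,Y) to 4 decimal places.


Cov(X,Y) = -4.8400, Var(X) = 7.4400, Var(Y) = 5.0400
rho = Cov/(sqrt(VarX)*sqrt(VarY)) = -0.7904

-0.7904


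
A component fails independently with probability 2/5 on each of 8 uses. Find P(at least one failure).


P(at least one) = 1 - P(none)
P(none) = (1 - 2/5)^8 = (3/5)^8 = 6561/390625
P(at least one) = 1 - 6561/390625 = 384064/390625

384064/390625


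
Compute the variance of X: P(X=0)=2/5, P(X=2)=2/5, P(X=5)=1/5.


E[X] = 9/5, E[X^2] = 33/5
Var(X) = E[X^2] - (E[X])^2 = 33/5 - (9/5)^2 = 84/25

84/25


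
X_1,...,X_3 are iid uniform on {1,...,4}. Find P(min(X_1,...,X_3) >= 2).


P(min >= 2) = P(all X_i >= 2) = (P(X_1 >= 2))^3
= (3/4)^3 = 27/64

27/64


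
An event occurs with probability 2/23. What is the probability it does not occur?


P(A') = 1 - P(A) = 1 - 2/23 = 21/23

21/23


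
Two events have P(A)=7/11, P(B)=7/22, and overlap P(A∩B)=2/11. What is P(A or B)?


P(A∪B) = P(A) + P(B) - P(A∩B)
= 7/11 + 7/22 - 2/11 = 17/22

17/22


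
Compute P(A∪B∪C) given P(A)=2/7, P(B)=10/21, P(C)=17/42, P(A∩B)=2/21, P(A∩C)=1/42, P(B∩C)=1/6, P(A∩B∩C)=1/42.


P(A∪B∪C) = P(A)+P(B)+P(C) - P(AB)-P(AC)-P(BC) + P(ABC)
= 2/7+10/21+17/42 - 2/21-1/42-1/6 + 1/42
= 19/21

19/21


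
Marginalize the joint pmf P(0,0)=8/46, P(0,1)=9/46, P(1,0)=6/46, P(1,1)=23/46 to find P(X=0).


P(X=0) = P(0,0)+P(0,1) = 8/46 + 9/46 = 17/46

17/46


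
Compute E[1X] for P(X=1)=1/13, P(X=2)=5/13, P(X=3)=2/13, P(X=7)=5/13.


E[1X] = sum(g(x)*P(x))
= 1*1/13 + 2*5/13 + 3*2/13 + 7*5/13
= 4

4


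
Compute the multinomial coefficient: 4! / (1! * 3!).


4! = 24
Denominator: 1!=1 * 3!=6
Coefficient = 24 / 6 = 4

4


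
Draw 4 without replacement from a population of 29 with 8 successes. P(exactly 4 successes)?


P(X=4) = C(8,4)*C(21,0) / C(29,4)
= 70*1 / 23751
= 70/23751 = 10/3393

10/3393


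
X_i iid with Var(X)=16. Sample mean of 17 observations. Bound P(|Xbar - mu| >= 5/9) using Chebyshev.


Var(Xbar) = Var(X)/n = 16/17
Chebyshev: P(|Xbar-mu| >= 5/9) <= Var(Xbar)/(5/9)^2 = (16/17)/(25/81) = 1296/425
Bound exceeds 1, so trivial bound: 1

1


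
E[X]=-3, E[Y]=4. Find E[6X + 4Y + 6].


E[6X + 4Y + 6] = 6*E[X] + 4*E[Y] + 6
= (6)*(-3) + (4)*(4) + (6)
= -18 + 16 + 6 = 4

4


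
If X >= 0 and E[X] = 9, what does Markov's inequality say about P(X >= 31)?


Markov: P(X >= a) <= E[X]/a
P(X >= 31) <= 9/31

9/31


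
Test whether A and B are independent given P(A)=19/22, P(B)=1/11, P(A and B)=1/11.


P(A)*P(B) = 19/22*1/11 = 19/242
P(A∩B) = 1/11 != 19/242, so not independent

No, A and B are not independent


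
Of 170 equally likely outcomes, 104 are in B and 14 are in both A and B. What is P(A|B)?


P(A|B) = P(A∩B)/P(B) = (14/170)/(104/170) = 14/104 = 7/52

7/52


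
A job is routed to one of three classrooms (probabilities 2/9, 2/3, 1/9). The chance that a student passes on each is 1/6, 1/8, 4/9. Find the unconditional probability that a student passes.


P(A) = P(A|B1)P(B1) + P(A|B2)P(B2) + P(A|B3)P(B3)
= 1/6*2/9 + 1/8*2/3 + 4/9*1/9
= 1/27 + 1/12 + 4/81 = 55/324

55/324


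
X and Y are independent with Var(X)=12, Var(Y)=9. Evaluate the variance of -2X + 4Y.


Independence => Cov(X,Y)=0
Var(-2X + 4Y) = (-2)^2*Var(X) + 4^2*Var(Y)
= 4*12 + 16*9 = 192

192


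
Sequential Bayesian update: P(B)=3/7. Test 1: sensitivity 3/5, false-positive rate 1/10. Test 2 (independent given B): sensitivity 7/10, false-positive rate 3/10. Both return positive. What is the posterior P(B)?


After test 1: P(+) = 3/5*3/7 + 1/10*4/7 = 11/35
P(B|+) = (9/35)/(11/35) = 9/11
After test 2 (use post1 as new prior): P(+) = 7/10*9/11 + 3/10*2/11 = 69/110
P(B|+,+) = (63/110)/(69/110) = 21/23

21/23


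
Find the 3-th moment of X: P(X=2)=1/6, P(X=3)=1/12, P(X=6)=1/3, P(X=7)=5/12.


E[X^3] = sum(x^3 * P(x))
= 8*1/6 + 27*1/12 + 216*1/3 + 343*5/12
= 437/2

437/2


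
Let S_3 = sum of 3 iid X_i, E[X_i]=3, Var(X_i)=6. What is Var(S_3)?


By independence, Var(S_n) = n*Var(X_1) = 3*6 = 18

18


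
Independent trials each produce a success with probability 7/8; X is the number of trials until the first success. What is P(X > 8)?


P(X > 8) = P(first 8 trials all fail) = (1-p)^8 = (1/8)^8 = 1/16777216

1/16777216


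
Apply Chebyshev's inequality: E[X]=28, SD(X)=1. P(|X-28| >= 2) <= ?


k = 2/1 = 2
Chebyshev: P(|X-mu| >= k*sigma) <= 1/k^2 = 1/2^2 = 1/4

1/4


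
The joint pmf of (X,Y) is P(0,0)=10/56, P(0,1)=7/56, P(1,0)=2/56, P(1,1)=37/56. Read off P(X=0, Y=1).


Read from table: P(X=0, Y=1) = 7/56 = 1/8

1/8


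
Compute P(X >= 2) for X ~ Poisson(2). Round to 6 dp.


P(X>=2) = 1 - P(X<=1) = 1 - (e^(-2)*2^0/0! + e^(-2)*2^1/1!)
≈ 1 - (0.1353352832 + 0.2706705665)
= 1 - 0.4060058497 = 0.5939941503
≈ 0.593994

0.593994


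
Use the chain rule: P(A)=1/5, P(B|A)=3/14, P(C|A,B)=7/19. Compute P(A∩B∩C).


P(A∩B∩C) = P(A) * P(B|A) * P(C|A∩B)
= 1/5 * 3/14 * 7/19
= 3/70 * 7/19 = 3/190

3/190


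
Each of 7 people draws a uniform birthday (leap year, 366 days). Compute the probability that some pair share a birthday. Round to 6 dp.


P(all different) = prod((366-i)/366 for i=0..6) = 0.943914
P(at least one match) = 1 - 0.943914 = 0.056086

0.056086


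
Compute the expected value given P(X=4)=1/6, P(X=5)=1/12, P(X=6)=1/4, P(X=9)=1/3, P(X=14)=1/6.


E[X] = sum(x * P(x))
= 4*1/6 + 5*1/12 + 6*1/4 + 9*1/3 + 14*1/6
= 95/12

95/12


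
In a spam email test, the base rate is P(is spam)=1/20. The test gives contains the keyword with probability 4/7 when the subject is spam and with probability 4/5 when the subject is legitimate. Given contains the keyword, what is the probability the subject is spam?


P(A) = P(A|B)P(B) + P(A|B')P(B') = 4/7*1/20 + 4/5*19/20 = 138/175
P(B|A) = P(A|B)P(B)/P(A) = (1/35)/(138/175) = 5/138

5/138


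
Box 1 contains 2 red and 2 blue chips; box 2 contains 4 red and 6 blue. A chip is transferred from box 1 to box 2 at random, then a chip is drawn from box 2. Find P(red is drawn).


P(transfer red) = 2/4 = 1/2; P(transfer blue) = 1/2
If red transferred: Urn II has 5 red of 11, so P(red|red moved) = 5/11
If blue transferred: Urn II has 4 red of 11, so P(red|blue moved) = 4/11
By total probability: P(red) = 1/2*5/11 + 1/2*4/11 = 9/22

9/22


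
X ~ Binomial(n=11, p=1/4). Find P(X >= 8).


P(X>=8) = P(X=8) + P(X=9) + P(X=10) + P(X=11)
= 4455/4194304 + 495/4194304 + 33/4194304 + 1/4194304
= 623/524288

623/524288


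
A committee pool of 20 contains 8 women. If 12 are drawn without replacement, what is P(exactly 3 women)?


P(X=3) = C(8,3)*C(12,9) / C(20,12)
= 56*220 / 125970
= 12320/125970 = 1232/12597

1232/12597


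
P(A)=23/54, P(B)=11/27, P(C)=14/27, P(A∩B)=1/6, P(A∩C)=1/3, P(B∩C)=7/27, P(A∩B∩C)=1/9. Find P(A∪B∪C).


P(A∪B∪C) = P(A)+P(B)+P(C) - P(AB)-P(AC)-P(BC) + P(ABC)
= 23/54+11/27+14/27 - 1/6-1/3-7/27 + 1/9
= 19/27

19/27


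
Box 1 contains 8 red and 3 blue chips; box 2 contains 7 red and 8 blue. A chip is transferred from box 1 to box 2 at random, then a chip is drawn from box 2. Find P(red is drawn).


P(transfer red) = 8/11; P(transfer blue) = 3/11
If red transferred: Urn II has 8 red of 16, so P(red|red moved) = 1/2
If blue transferred: Urn II has 7 red of 16, so P(red|blue moved) = 7/16
By total probability: P(red) = 8/11*1/2 + 3/11*7/16 = 85/176

85/176


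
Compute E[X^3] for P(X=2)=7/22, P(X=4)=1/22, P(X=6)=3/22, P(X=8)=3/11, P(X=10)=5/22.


E[X^3] = sum(g(x)*P(x))
= 8*7/22 + 64*1/22 + 216*3/22 + 512*3/11 + 1000*5/22
= 4420/11

4420/11


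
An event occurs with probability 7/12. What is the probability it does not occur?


P(A') = 1 - P(A) = 1 - 7/12 = 5/12

5/12


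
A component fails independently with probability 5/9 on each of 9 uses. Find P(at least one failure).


P(at least one) = 1 - P(none)
P(none) = (1 - 5/9)^9 = (4/9)^9 = 262144/387420489
P(at least one) = 1 - 262144/387420489 = 387158345/387420489

387158345/387420489


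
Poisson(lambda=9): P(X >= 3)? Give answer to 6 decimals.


P(X>=3) = 1 - P(X<=2) = 1 - (e^(-9)*9^0/0! + e^(-9)*9^1/1! + e^(-9)*9^2/2!)
≈ 1 - (0.0001234098 + 0.0011106882 + 0.0049980971)
= 1 - 0.0062321951 = 0.9937678049
≈ 0.993768

0.993768


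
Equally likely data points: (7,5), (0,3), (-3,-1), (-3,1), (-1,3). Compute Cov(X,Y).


E[X]=0, E[Y]=11/5, E[XY]=32/5
Cov(X,Y) = E[XY] - E[X]E[Y] = 32/5 - 0*11/5 = 32/5

32/5


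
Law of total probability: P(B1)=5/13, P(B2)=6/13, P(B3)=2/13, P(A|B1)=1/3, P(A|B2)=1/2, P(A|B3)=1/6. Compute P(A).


P(A) = P(A|B1)P(B1) + P(A|B2)P(B2) + P(A|B3)P(B3)
= 1/3*5/13 + 1/2*6/13 + 1/6*2/13
= 5/39 + 3/13 + 1/39 = 5/13

5/13


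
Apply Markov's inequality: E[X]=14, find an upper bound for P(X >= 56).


Markov: P(X >= a) <= E[X]/a
P(X >= 56) <= 14/56 = 1/4

1/4


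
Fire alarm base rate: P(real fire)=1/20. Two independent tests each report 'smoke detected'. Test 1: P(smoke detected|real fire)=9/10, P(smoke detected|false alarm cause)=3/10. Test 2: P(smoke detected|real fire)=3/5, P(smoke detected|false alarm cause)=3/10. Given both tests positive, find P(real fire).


After test 1: P(+) = 9/10*1/20 + 3/10*19/20 = 33/100
P(B|+) = (9/200)/(33/100) = 3/22
After test 2 (use post1 as new prior): P(+) = 3/5*3/22 + 3/10*19/22 = 15/44
P(B|+,+) = (9/110)/(15/44) = 6/25

6/25


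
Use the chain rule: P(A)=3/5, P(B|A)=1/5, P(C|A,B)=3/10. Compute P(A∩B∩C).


P(A∩B∩C) = P(A) * P(B|A) * P(C|A∩B)
= 3/5 * 1/5 * 3/10
= 3/25 * 3/10 = 9/250

9/250


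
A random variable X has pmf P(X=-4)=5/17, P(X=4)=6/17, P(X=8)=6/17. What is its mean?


E[X] = sum(x * P(x))
= -4*5/17 + 4*6/17 + 8*6/17
= 52/17

52/17


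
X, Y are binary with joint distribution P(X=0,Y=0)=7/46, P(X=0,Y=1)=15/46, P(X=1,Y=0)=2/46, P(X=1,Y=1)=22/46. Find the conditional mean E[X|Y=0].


P(Y=0) = 9/46
E[X|Y=0] = (0*7 + 1*2)/9 = 2/9

2/9


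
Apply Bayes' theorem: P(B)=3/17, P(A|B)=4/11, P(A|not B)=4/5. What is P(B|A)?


P(A) = P(A|B)P(B) + P(A|B')P(B') = 4/11*3/17 + 4/5*14/17 = 676/935
P(B|A) = P(A|B)P(B)/P(A) = (12/187)/(676/935) = 15/169

15/169


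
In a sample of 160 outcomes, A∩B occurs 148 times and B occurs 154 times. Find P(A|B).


P(A|B) = P(A∩B)/P(B) = (148/160)/(154/160) = 148/154 = 74/77

74/77


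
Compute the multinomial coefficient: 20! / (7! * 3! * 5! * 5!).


20! = 2432902008176640000
Denominator: 7!=5040 * 3!=6 * 5!=120 * 5!=120
Coefficient = 2432902008176640000 / 435456000 = 5587021440

5587021440


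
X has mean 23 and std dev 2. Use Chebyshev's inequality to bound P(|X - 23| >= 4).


k = 4/2 = 2
Chebyshev: P(|X-mu| >= k*sigma) <= 1/k^2 = 1/2^2 = 1/4

1/4


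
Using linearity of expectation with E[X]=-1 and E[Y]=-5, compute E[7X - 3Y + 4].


E[7X - 3Y + 4] = 7*E[X] - 3*E[Y] + 4
= (7)*(-1) + (-3)*(-5) + (4)
= -7 + 15 + 4 = 12

12


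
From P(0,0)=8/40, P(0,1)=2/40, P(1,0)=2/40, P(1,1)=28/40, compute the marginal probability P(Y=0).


P(Y=0) = P(0,0)+P(1,0) = 8/40 + 2/40 = 10/40 = 1/4

1/4


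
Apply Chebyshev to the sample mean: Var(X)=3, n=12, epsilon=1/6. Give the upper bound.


Var(Xbar) = Var(X)/n = 3/12
Chebyshev: P(|Xbar-mu| >= 1/6) <= Var(Xbar)/(1/6)^2 = (1/4)/(1/36) = 9
Bound exceeds 1, so trivial bound: 1

1


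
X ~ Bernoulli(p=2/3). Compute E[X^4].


For Bernoulli: X in {0,1}
E[X^4] = 0^4*(1-2/3) + 1^4*2/3 = 2/3

2/3


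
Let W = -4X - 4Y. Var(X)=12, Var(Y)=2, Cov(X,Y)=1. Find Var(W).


Var(-4X - 4Y) = (-4)^2*Var(X) + (-4)^2*Var(Y) + 2*(-4)*(-4)*Cov(X,Y)
= 16*12 + 16*2 + 32*1
= 192 + 32 + 32 = 256

256


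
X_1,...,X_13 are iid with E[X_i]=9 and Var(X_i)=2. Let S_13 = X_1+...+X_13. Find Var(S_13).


By independence, Var(S_n) = n*Var(X_1) = 13*2 = 26

26


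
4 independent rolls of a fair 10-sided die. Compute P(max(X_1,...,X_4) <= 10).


P(max <= 10) = P(all X_i <= 10) = (P(X_1 <= 10))^4
= (10/10)^4 = 1^4 = 1

1


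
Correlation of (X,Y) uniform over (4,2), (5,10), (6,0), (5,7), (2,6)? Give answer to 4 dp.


Cov(X,Y) = -1.0000, Var(X) = 1.8400, Var(Y) = 12.8000
rho = Cov/(sqrt(VarX)*sqrt(VarY)) = -0.2061

-0.2061


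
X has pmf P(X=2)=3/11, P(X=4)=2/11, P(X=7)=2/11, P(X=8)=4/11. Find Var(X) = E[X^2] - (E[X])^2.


E[X] = 60/11, E[X^2] = 398/11
Var(X) = E[X^2] - (E[X])^2 = 398/11 - (60/11)^2 = 778/121

778/121


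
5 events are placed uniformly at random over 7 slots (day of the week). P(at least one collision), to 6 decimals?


P(all different) = prod((7-i)/7 for i=0..4) = 0.149938
P(at least one match) = 1 - 0.149938 = 0.850062

0.850062


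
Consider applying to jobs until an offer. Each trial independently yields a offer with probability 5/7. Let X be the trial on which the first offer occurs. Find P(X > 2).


P(X > 2) = P(first 2 trials all fail) = (1-p)^2 = (2/7)^2 = 4/49

4/49


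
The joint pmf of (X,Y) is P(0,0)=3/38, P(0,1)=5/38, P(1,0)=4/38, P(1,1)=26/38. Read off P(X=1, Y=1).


Read from table: P(X=1, Y=1) = 26/38 = 13/19

13/19


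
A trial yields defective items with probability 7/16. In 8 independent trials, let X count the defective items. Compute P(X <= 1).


P(X<=1) = P(X=0) + P(X=1)
= 43046721/4294967296 + 33480783/536870912
= 310892985/4294967296

310892985/4294967296


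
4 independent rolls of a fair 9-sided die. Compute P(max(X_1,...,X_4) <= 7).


P(max <= 7) = P(all X_i <= 7) = (P(X_1 <= 7))^4
= (7/9)^4 = 2401/6561

2401/6561


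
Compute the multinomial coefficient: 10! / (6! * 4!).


10! = 3628800
Denominator: 6!=720 * 4!=24
Coefficient = 3628800 / 17280 = 210

210


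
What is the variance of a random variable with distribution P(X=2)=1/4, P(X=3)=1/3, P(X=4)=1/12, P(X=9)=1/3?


E[X] = 29/6, E[X^2] = 97/3
Var(X) = E[X^2] - (E[X])^2 = 97/3 - (29/6)^2 = 323/36

323/36


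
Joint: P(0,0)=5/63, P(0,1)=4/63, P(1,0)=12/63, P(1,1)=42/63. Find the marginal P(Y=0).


P(Y=0) = P(0,0)+P(1,0) = 5/63 + 12/63 = 17/63

17/63


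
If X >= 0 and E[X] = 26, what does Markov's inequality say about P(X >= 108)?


Markov: P(X >= a) <= E[X]/a
P(X >= 108) <= 26/108 = 13/54

13/54


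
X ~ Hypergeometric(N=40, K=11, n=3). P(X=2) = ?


P(X=2) = C(11,2)*C(29,1) / C(40,3)
= 55*29 / 9880
= 1595/9880 = 319/1976

319/1976


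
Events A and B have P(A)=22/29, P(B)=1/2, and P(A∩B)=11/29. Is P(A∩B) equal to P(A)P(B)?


P(A)*P(B) = 22/29*1/2 = 11/29
P(A∩B) = 11/29, which equals P(A)P(B), so independent

Yes, A and B are independent


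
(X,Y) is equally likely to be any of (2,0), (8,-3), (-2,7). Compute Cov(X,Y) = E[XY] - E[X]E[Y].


E[X]=8/3, E[Y]=4/3, E[XY]=-38/3
Cov(X,Y) = E[XY] - E[X]E[Y] = -38/3 - 8/3*4/3 = -146/9

-146/9


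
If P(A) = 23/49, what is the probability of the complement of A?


P(A') = 1 - P(A) = 1 - 23/49 = 26/49

26/49


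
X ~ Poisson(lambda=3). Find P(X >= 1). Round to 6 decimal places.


P(X>=1) = 1 - P(X<=0) = 1 - (e^(-3)*3^0/0!)
≈ 1 - 0.0497870684 = 0.9502129316
≈ 0.950213

0.950213


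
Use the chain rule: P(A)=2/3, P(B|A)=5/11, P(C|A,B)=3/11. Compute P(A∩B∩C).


P(A∩B∩C) = P(A) * P(B|A) * P(C|A∩B)
= 2/3 * 5/11 * 3/11
= 10/33 * 3/11 = 10/121

10/121


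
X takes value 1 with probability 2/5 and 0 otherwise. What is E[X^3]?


For Bernoulli: X in {0,1}
E[X^3] = 0^3*(1-2/5) + 1^3*2/5 = 2/5

2/5


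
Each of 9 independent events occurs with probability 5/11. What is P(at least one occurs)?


P(at least one) = 1 - P(none)
P(none) = (1 - 5/11)^9 = (6/11)^9 = 10077696/2357947691
P(at least one) = 1 - 10077696/2357947691 = 2347869995/2357947691

2347869995/2357947691


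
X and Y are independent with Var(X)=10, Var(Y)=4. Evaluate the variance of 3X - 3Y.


Independence => Cov(X,Y)=0
Var(3X - 3Y) = 3^2*Var(X) + (-3)^2*Var(Y)
= 9*10 + 9*4 = 126

126


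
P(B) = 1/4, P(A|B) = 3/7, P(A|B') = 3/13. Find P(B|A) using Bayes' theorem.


P(A) = P(A|B)P(B) + P(A|B')P(B') = 3/7*1/4 + 3/13*3/4 = 51/182
P(B|A) = P(A|B)P(B)/P(A) = (3/28)/(51/182) = 13/34

13/34


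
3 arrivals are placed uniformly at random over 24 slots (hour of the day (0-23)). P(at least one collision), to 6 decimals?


P(all different) = prod((24-i)/24 for i=0..2) = 0.878472
P(at least one match) = 1 - 0.878472 = 0.121528

0.121528


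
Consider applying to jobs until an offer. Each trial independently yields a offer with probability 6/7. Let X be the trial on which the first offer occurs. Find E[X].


For geometric (trials until first success), E[X] = 1/p = 1/(6/7) = 7/6

7/6


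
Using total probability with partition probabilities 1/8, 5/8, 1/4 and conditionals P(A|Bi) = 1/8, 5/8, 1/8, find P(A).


P(A) = P(A|B1)P(B1) + P(A|B2)P(B2) + P(A|B3)P(B3)
= 1/8*1/8 + 5/8*5/8 + 1/8*1/4
= 1/64 + 25/64 + 1/32 = 7/16

7/16


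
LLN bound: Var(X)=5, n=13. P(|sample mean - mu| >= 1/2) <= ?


Var(Xbar) = Var(X)/n = 5/13
Chebyshev: P(|Xbar-mu| >= 1/2) <= Var(Xbar)/(1/2)^2 = (5/13)/(1/4) = 20/13
Bound exceeds 1, so trivial bound: 1

1


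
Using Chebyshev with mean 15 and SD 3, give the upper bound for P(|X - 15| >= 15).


k = 15/3 = 5
Chebyshev: P(|X-mu| >= k*sigma) <= 1/k^2 = 1/5^2 = 1/25

1/25


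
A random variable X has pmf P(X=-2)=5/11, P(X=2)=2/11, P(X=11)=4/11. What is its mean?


E[X] = sum(x * P(x))
= -2*5/11 + 2*2/11 + 11*4/11
= 38/11

38/11


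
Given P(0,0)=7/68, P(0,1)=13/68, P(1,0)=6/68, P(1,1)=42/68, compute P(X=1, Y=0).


Read from table: P(X=1, Y=0) = 6/68 = 3/34

3/34


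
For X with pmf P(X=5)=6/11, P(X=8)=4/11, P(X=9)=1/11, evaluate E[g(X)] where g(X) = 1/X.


E[1/X] = sum(g(x)*P(x))
= 1/5*6/11 + 1/8*4/11 + 1/9*1/11
= 163/990

163/990


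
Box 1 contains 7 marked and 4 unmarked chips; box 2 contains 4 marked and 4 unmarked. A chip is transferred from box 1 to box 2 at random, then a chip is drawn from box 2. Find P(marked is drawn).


P(transfer marked) = 7/11; P(transfer unmarked) = 4/11
If marked transferred: Urn II has 5 marked of 9, so P(marked|marked moved) = 5/9
If unmarked transferred: Urn II has 4 marked of 9, so P(marked|unmarked moved) = 4/9
By total probability: P(marked) = 7/11*5/9 + 4/11*4/9 = 17/33

17/33


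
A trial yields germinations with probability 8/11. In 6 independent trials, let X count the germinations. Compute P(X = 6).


P(X=6) = C(6,6) * p^6 * (1-p)^0
= 1 * 262144/1771561 * 1
= 262144/1771561

262144/1771561


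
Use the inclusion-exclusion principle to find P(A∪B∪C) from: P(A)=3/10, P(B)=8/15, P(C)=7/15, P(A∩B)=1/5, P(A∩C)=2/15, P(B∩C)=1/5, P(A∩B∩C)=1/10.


P(A∪B∪C) = P(A)+P(B)+P(C) - P(AB)-P(AC)-P(BC) + P(ABC)
= 3/10+8/15+7/15 - 1/5-2/15-1/5 + 1/10
= 13/15

13/15


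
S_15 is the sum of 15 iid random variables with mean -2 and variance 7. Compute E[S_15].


E[S_n] = n*E[X_1] = 15*-2 = -30

-30


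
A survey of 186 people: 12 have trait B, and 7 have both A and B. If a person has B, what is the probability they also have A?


P(A|B) = P(A∩B)/P(B) = (7/186)/(12/186) = 7/12

7/12
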